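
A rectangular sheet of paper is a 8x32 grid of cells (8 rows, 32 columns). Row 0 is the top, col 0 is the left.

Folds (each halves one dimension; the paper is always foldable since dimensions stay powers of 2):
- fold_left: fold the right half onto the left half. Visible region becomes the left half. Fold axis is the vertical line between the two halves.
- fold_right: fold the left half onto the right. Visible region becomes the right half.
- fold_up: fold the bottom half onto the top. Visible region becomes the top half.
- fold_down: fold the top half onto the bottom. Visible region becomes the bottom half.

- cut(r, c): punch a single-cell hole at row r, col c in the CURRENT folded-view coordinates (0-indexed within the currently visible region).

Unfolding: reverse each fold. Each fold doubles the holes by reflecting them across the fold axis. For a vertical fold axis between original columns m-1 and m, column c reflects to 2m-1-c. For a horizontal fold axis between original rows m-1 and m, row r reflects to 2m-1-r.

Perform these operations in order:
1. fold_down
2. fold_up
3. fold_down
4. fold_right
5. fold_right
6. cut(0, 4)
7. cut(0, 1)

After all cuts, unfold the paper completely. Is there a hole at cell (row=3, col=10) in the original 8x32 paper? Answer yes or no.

Answer: no

Derivation:
Op 1 fold_down: fold axis h@4; visible region now rows[4,8) x cols[0,32) = 4x32
Op 2 fold_up: fold axis h@6; visible region now rows[4,6) x cols[0,32) = 2x32
Op 3 fold_down: fold axis h@5; visible region now rows[5,6) x cols[0,32) = 1x32
Op 4 fold_right: fold axis v@16; visible region now rows[5,6) x cols[16,32) = 1x16
Op 5 fold_right: fold axis v@24; visible region now rows[5,6) x cols[24,32) = 1x8
Op 6 cut(0, 4): punch at orig (5,28); cuts so far [(5, 28)]; region rows[5,6) x cols[24,32) = 1x8
Op 7 cut(0, 1): punch at orig (5,25); cuts so far [(5, 25), (5, 28)]; region rows[5,6) x cols[24,32) = 1x8
Unfold 1 (reflect across v@24): 4 holes -> [(5, 19), (5, 22), (5, 25), (5, 28)]
Unfold 2 (reflect across v@16): 8 holes -> [(5, 3), (5, 6), (5, 9), (5, 12), (5, 19), (5, 22), (5, 25), (5, 28)]
Unfold 3 (reflect across h@5): 16 holes -> [(4, 3), (4, 6), (4, 9), (4, 12), (4, 19), (4, 22), (4, 25), (4, 28), (5, 3), (5, 6), (5, 9), (5, 12), (5, 19), (5, 22), (5, 25), (5, 28)]
Unfold 4 (reflect across h@6): 32 holes -> [(4, 3), (4, 6), (4, 9), (4, 12), (4, 19), (4, 22), (4, 25), (4, 28), (5, 3), (5, 6), (5, 9), (5, 12), (5, 19), (5, 22), (5, 25), (5, 28), (6, 3), (6, 6), (6, 9), (6, 12), (6, 19), (6, 22), (6, 25), (6, 28), (7, 3), (7, 6), (7, 9), (7, 12), (7, 19), (7, 22), (7, 25), (7, 28)]
Unfold 5 (reflect across h@4): 64 holes -> [(0, 3), (0, 6), (0, 9), (0, 12), (0, 19), (0, 22), (0, 25), (0, 28), (1, 3), (1, 6), (1, 9), (1, 12), (1, 19), (1, 22), (1, 25), (1, 28), (2, 3), (2, 6), (2, 9), (2, 12), (2, 19), (2, 22), (2, 25), (2, 28), (3, 3), (3, 6), (3, 9), (3, 12), (3, 19), (3, 22), (3, 25), (3, 28), (4, 3), (4, 6), (4, 9), (4, 12), (4, 19), (4, 22), (4, 25), (4, 28), (5, 3), (5, 6), (5, 9), (5, 12), (5, 19), (5, 22), (5, 25), (5, 28), (6, 3), (6, 6), (6, 9), (6, 12), (6, 19), (6, 22), (6, 25), (6, 28), (7, 3), (7, 6), (7, 9), (7, 12), (7, 19), (7, 22), (7, 25), (7, 28)]
Holes: [(0, 3), (0, 6), (0, 9), (0, 12), (0, 19), (0, 22), (0, 25), (0, 28), (1, 3), (1, 6), (1, 9), (1, 12), (1, 19), (1, 22), (1, 25), (1, 28), (2, 3), (2, 6), (2, 9), (2, 12), (2, 19), (2, 22), (2, 25), (2, 28), (3, 3), (3, 6), (3, 9), (3, 12), (3, 19), (3, 22), (3, 25), (3, 28), (4, 3), (4, 6), (4, 9), (4, 12), (4, 19), (4, 22), (4, 25), (4, 28), (5, 3), (5, 6), (5, 9), (5, 12), (5, 19), (5, 22), (5, 25), (5, 28), (6, 3), (6, 6), (6, 9), (6, 12), (6, 19), (6, 22), (6, 25), (6, 28), (7, 3), (7, 6), (7, 9), (7, 12), (7, 19), (7, 22), (7, 25), (7, 28)]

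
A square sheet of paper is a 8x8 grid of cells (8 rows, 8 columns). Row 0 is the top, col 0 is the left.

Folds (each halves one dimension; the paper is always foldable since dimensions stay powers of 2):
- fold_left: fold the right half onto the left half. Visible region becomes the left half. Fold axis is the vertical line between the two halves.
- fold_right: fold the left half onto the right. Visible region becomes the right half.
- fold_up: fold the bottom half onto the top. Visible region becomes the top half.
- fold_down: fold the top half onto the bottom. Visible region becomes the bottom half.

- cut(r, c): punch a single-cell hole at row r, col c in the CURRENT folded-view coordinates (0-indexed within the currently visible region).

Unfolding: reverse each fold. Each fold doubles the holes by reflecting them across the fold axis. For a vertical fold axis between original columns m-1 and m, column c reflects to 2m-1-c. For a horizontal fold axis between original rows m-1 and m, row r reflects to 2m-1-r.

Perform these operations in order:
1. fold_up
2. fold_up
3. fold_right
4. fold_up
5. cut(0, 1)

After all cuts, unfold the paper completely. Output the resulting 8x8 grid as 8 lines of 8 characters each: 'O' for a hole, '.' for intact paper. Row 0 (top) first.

Answer: ..O..O..
..O..O..
..O..O..
..O..O..
..O..O..
..O..O..
..O..O..
..O..O..

Derivation:
Op 1 fold_up: fold axis h@4; visible region now rows[0,4) x cols[0,8) = 4x8
Op 2 fold_up: fold axis h@2; visible region now rows[0,2) x cols[0,8) = 2x8
Op 3 fold_right: fold axis v@4; visible region now rows[0,2) x cols[4,8) = 2x4
Op 4 fold_up: fold axis h@1; visible region now rows[0,1) x cols[4,8) = 1x4
Op 5 cut(0, 1): punch at orig (0,5); cuts so far [(0, 5)]; region rows[0,1) x cols[4,8) = 1x4
Unfold 1 (reflect across h@1): 2 holes -> [(0, 5), (1, 5)]
Unfold 2 (reflect across v@4): 4 holes -> [(0, 2), (0, 5), (1, 2), (1, 5)]
Unfold 3 (reflect across h@2): 8 holes -> [(0, 2), (0, 5), (1, 2), (1, 5), (2, 2), (2, 5), (3, 2), (3, 5)]
Unfold 4 (reflect across h@4): 16 holes -> [(0, 2), (0, 5), (1, 2), (1, 5), (2, 2), (2, 5), (3, 2), (3, 5), (4, 2), (4, 5), (5, 2), (5, 5), (6, 2), (6, 5), (7, 2), (7, 5)]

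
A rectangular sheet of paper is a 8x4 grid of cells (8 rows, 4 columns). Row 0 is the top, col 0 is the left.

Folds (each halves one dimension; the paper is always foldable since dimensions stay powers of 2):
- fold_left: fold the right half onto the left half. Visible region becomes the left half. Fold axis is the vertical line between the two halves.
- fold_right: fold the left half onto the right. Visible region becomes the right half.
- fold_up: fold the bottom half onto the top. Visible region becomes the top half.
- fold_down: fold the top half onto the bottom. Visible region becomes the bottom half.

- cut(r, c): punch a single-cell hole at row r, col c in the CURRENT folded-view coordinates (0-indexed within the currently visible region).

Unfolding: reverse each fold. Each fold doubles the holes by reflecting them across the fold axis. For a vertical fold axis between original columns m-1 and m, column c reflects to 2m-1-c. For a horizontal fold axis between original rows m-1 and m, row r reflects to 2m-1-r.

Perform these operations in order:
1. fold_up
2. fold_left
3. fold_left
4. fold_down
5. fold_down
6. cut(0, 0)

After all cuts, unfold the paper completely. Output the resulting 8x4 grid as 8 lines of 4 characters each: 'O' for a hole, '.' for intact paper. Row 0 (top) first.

Answer: OOOO
OOOO
OOOO
OOOO
OOOO
OOOO
OOOO
OOOO

Derivation:
Op 1 fold_up: fold axis h@4; visible region now rows[0,4) x cols[0,4) = 4x4
Op 2 fold_left: fold axis v@2; visible region now rows[0,4) x cols[0,2) = 4x2
Op 3 fold_left: fold axis v@1; visible region now rows[0,4) x cols[0,1) = 4x1
Op 4 fold_down: fold axis h@2; visible region now rows[2,4) x cols[0,1) = 2x1
Op 5 fold_down: fold axis h@3; visible region now rows[3,4) x cols[0,1) = 1x1
Op 6 cut(0, 0): punch at orig (3,0); cuts so far [(3, 0)]; region rows[3,4) x cols[0,1) = 1x1
Unfold 1 (reflect across h@3): 2 holes -> [(2, 0), (3, 0)]
Unfold 2 (reflect across h@2): 4 holes -> [(0, 0), (1, 0), (2, 0), (3, 0)]
Unfold 3 (reflect across v@1): 8 holes -> [(0, 0), (0, 1), (1, 0), (1, 1), (2, 0), (2, 1), (3, 0), (3, 1)]
Unfold 4 (reflect across v@2): 16 holes -> [(0, 0), (0, 1), (0, 2), (0, 3), (1, 0), (1, 1), (1, 2), (1, 3), (2, 0), (2, 1), (2, 2), (2, 3), (3, 0), (3, 1), (3, 2), (3, 3)]
Unfold 5 (reflect across h@4): 32 holes -> [(0, 0), (0, 1), (0, 2), (0, 3), (1, 0), (1, 1), (1, 2), (1, 3), (2, 0), (2, 1), (2, 2), (2, 3), (3, 0), (3, 1), (3, 2), (3, 3), (4, 0), (4, 1), (4, 2), (4, 3), (5, 0), (5, 1), (5, 2), (5, 3), (6, 0), (6, 1), (6, 2), (6, 3), (7, 0), (7, 1), (7, 2), (7, 3)]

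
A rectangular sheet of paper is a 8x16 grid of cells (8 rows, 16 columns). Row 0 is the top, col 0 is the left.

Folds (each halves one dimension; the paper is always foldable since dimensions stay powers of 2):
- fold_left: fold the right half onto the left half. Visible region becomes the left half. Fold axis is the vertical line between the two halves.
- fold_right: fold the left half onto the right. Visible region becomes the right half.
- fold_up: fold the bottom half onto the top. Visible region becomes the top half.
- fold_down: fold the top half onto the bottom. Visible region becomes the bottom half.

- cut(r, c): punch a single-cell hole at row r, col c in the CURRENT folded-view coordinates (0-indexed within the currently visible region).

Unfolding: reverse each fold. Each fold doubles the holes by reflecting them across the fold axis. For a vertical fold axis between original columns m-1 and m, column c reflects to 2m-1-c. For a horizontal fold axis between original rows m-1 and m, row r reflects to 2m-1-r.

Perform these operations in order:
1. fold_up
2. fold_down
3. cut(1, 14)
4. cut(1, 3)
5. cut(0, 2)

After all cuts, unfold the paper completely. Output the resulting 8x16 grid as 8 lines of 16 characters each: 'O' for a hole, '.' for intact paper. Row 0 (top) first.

Answer: ...O..........O.
..O.............
..O.............
...O..........O.
...O..........O.
..O.............
..O.............
...O..........O.

Derivation:
Op 1 fold_up: fold axis h@4; visible region now rows[0,4) x cols[0,16) = 4x16
Op 2 fold_down: fold axis h@2; visible region now rows[2,4) x cols[0,16) = 2x16
Op 3 cut(1, 14): punch at orig (3,14); cuts so far [(3, 14)]; region rows[2,4) x cols[0,16) = 2x16
Op 4 cut(1, 3): punch at orig (3,3); cuts so far [(3, 3), (3, 14)]; region rows[2,4) x cols[0,16) = 2x16
Op 5 cut(0, 2): punch at orig (2,2); cuts so far [(2, 2), (3, 3), (3, 14)]; region rows[2,4) x cols[0,16) = 2x16
Unfold 1 (reflect across h@2): 6 holes -> [(0, 3), (0, 14), (1, 2), (2, 2), (3, 3), (3, 14)]
Unfold 2 (reflect across h@4): 12 holes -> [(0, 3), (0, 14), (1, 2), (2, 2), (3, 3), (3, 14), (4, 3), (4, 14), (5, 2), (6, 2), (7, 3), (7, 14)]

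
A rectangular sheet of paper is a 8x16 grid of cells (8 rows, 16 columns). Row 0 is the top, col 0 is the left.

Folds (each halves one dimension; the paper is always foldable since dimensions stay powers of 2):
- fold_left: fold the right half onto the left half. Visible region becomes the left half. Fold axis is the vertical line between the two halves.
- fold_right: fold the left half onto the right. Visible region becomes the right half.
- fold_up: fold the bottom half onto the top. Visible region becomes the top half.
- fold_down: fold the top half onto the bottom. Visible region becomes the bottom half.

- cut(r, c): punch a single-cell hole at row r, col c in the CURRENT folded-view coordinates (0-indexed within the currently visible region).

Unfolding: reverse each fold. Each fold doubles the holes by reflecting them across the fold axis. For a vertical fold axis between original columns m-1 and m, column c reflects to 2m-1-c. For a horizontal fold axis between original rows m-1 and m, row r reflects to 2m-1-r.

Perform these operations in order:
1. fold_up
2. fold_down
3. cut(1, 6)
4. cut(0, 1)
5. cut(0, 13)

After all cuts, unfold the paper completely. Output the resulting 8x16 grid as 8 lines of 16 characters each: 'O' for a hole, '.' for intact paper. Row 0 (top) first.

Answer: ......O.........
.O...........O..
.O...........O..
......O.........
......O.........
.O...........O..
.O...........O..
......O.........

Derivation:
Op 1 fold_up: fold axis h@4; visible region now rows[0,4) x cols[0,16) = 4x16
Op 2 fold_down: fold axis h@2; visible region now rows[2,4) x cols[0,16) = 2x16
Op 3 cut(1, 6): punch at orig (3,6); cuts so far [(3, 6)]; region rows[2,4) x cols[0,16) = 2x16
Op 4 cut(0, 1): punch at orig (2,1); cuts so far [(2, 1), (3, 6)]; region rows[2,4) x cols[0,16) = 2x16
Op 5 cut(0, 13): punch at orig (2,13); cuts so far [(2, 1), (2, 13), (3, 6)]; region rows[2,4) x cols[0,16) = 2x16
Unfold 1 (reflect across h@2): 6 holes -> [(0, 6), (1, 1), (1, 13), (2, 1), (2, 13), (3, 6)]
Unfold 2 (reflect across h@4): 12 holes -> [(0, 6), (1, 1), (1, 13), (2, 1), (2, 13), (3, 6), (4, 6), (5, 1), (5, 13), (6, 1), (6, 13), (7, 6)]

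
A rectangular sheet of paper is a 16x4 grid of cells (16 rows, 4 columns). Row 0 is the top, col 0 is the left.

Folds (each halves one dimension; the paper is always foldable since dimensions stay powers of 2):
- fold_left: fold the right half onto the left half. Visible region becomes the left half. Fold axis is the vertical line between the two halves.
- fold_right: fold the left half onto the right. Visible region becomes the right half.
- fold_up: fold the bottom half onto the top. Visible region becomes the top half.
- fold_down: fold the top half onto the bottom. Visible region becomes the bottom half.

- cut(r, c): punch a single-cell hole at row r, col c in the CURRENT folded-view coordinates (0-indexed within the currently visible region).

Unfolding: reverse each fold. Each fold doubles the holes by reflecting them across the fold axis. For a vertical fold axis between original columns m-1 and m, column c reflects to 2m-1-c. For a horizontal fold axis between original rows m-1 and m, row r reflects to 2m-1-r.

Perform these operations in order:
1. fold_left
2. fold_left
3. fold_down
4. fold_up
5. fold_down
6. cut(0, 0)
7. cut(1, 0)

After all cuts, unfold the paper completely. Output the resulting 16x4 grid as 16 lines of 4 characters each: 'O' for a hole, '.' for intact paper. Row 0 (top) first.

Answer: OOOO
OOOO
OOOO
OOOO
OOOO
OOOO
OOOO
OOOO
OOOO
OOOO
OOOO
OOOO
OOOO
OOOO
OOOO
OOOO

Derivation:
Op 1 fold_left: fold axis v@2; visible region now rows[0,16) x cols[0,2) = 16x2
Op 2 fold_left: fold axis v@1; visible region now rows[0,16) x cols[0,1) = 16x1
Op 3 fold_down: fold axis h@8; visible region now rows[8,16) x cols[0,1) = 8x1
Op 4 fold_up: fold axis h@12; visible region now rows[8,12) x cols[0,1) = 4x1
Op 5 fold_down: fold axis h@10; visible region now rows[10,12) x cols[0,1) = 2x1
Op 6 cut(0, 0): punch at orig (10,0); cuts so far [(10, 0)]; region rows[10,12) x cols[0,1) = 2x1
Op 7 cut(1, 0): punch at orig (11,0); cuts so far [(10, 0), (11, 0)]; region rows[10,12) x cols[0,1) = 2x1
Unfold 1 (reflect across h@10): 4 holes -> [(8, 0), (9, 0), (10, 0), (11, 0)]
Unfold 2 (reflect across h@12): 8 holes -> [(8, 0), (9, 0), (10, 0), (11, 0), (12, 0), (13, 0), (14, 0), (15, 0)]
Unfold 3 (reflect across h@8): 16 holes -> [(0, 0), (1, 0), (2, 0), (3, 0), (4, 0), (5, 0), (6, 0), (7, 0), (8, 0), (9, 0), (10, 0), (11, 0), (12, 0), (13, 0), (14, 0), (15, 0)]
Unfold 4 (reflect across v@1): 32 holes -> [(0, 0), (0, 1), (1, 0), (1, 1), (2, 0), (2, 1), (3, 0), (3, 1), (4, 0), (4, 1), (5, 0), (5, 1), (6, 0), (6, 1), (7, 0), (7, 1), (8, 0), (8, 1), (9, 0), (9, 1), (10, 0), (10, 1), (11, 0), (11, 1), (12, 0), (12, 1), (13, 0), (13, 1), (14, 0), (14, 1), (15, 0), (15, 1)]
Unfold 5 (reflect across v@2): 64 holes -> [(0, 0), (0, 1), (0, 2), (0, 3), (1, 0), (1, 1), (1, 2), (1, 3), (2, 0), (2, 1), (2, 2), (2, 3), (3, 0), (3, 1), (3, 2), (3, 3), (4, 0), (4, 1), (4, 2), (4, 3), (5, 0), (5, 1), (5, 2), (5, 3), (6, 0), (6, 1), (6, 2), (6, 3), (7, 0), (7, 1), (7, 2), (7, 3), (8, 0), (8, 1), (8, 2), (8, 3), (9, 0), (9, 1), (9, 2), (9, 3), (10, 0), (10, 1), (10, 2), (10, 3), (11, 0), (11, 1), (11, 2), (11, 3), (12, 0), (12, 1), (12, 2), (12, 3), (13, 0), (13, 1), (13, 2), (13, 3), (14, 0), (14, 1), (14, 2), (14, 3), (15, 0), (15, 1), (15, 2), (15, 3)]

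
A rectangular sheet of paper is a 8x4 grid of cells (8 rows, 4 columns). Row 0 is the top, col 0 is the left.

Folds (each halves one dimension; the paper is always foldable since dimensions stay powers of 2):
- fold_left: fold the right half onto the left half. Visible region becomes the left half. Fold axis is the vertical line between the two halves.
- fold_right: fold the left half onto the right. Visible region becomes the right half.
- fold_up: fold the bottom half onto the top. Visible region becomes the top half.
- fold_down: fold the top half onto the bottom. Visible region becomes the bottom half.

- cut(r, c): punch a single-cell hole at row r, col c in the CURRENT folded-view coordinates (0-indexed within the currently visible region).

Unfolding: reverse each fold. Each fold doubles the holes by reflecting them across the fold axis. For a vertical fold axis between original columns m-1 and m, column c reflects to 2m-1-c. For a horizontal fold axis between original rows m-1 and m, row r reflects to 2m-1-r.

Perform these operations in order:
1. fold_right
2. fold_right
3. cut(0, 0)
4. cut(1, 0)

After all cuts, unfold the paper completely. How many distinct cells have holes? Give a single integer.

Answer: 8

Derivation:
Op 1 fold_right: fold axis v@2; visible region now rows[0,8) x cols[2,4) = 8x2
Op 2 fold_right: fold axis v@3; visible region now rows[0,8) x cols[3,4) = 8x1
Op 3 cut(0, 0): punch at orig (0,3); cuts so far [(0, 3)]; region rows[0,8) x cols[3,4) = 8x1
Op 4 cut(1, 0): punch at orig (1,3); cuts so far [(0, 3), (1, 3)]; region rows[0,8) x cols[3,4) = 8x1
Unfold 1 (reflect across v@3): 4 holes -> [(0, 2), (0, 3), (1, 2), (1, 3)]
Unfold 2 (reflect across v@2): 8 holes -> [(0, 0), (0, 1), (0, 2), (0, 3), (1, 0), (1, 1), (1, 2), (1, 3)]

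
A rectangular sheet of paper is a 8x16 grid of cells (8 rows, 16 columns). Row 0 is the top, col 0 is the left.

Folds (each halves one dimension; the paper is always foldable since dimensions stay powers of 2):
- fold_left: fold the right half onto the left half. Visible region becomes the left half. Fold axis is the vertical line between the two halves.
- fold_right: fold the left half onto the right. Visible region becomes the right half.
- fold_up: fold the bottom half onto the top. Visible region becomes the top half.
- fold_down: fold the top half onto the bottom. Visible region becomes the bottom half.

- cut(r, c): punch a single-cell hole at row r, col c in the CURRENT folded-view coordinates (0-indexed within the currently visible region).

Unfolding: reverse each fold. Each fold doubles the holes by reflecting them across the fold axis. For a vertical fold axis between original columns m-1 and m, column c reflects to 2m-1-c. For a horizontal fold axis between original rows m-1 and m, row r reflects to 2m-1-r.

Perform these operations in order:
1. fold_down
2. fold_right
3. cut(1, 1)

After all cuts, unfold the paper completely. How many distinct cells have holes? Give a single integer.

Op 1 fold_down: fold axis h@4; visible region now rows[4,8) x cols[0,16) = 4x16
Op 2 fold_right: fold axis v@8; visible region now rows[4,8) x cols[8,16) = 4x8
Op 3 cut(1, 1): punch at orig (5,9); cuts so far [(5, 9)]; region rows[4,8) x cols[8,16) = 4x8
Unfold 1 (reflect across v@8): 2 holes -> [(5, 6), (5, 9)]
Unfold 2 (reflect across h@4): 4 holes -> [(2, 6), (2, 9), (5, 6), (5, 9)]

Answer: 4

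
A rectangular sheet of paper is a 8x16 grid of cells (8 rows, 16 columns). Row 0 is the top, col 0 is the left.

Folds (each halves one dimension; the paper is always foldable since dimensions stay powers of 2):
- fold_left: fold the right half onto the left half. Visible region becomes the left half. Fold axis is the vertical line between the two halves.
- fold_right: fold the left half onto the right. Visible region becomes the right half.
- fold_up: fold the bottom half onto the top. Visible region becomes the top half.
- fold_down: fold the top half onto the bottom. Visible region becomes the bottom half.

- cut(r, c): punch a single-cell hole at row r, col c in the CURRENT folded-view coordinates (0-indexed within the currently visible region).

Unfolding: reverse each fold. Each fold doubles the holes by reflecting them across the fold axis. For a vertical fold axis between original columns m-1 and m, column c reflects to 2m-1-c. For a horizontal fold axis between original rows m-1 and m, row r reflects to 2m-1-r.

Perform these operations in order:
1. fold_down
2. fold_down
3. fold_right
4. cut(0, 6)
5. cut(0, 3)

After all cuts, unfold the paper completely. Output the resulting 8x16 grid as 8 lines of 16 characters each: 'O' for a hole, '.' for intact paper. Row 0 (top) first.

Op 1 fold_down: fold axis h@4; visible region now rows[4,8) x cols[0,16) = 4x16
Op 2 fold_down: fold axis h@6; visible region now rows[6,8) x cols[0,16) = 2x16
Op 3 fold_right: fold axis v@8; visible region now rows[6,8) x cols[8,16) = 2x8
Op 4 cut(0, 6): punch at orig (6,14); cuts so far [(6, 14)]; region rows[6,8) x cols[8,16) = 2x8
Op 5 cut(0, 3): punch at orig (6,11); cuts so far [(6, 11), (6, 14)]; region rows[6,8) x cols[8,16) = 2x8
Unfold 1 (reflect across v@8): 4 holes -> [(6, 1), (6, 4), (6, 11), (6, 14)]
Unfold 2 (reflect across h@6): 8 holes -> [(5, 1), (5, 4), (5, 11), (5, 14), (6, 1), (6, 4), (6, 11), (6, 14)]
Unfold 3 (reflect across h@4): 16 holes -> [(1, 1), (1, 4), (1, 11), (1, 14), (2, 1), (2, 4), (2, 11), (2, 14), (5, 1), (5, 4), (5, 11), (5, 14), (6, 1), (6, 4), (6, 11), (6, 14)]

Answer: ................
.O..O......O..O.
.O..O......O..O.
................
................
.O..O......O..O.
.O..O......O..O.
................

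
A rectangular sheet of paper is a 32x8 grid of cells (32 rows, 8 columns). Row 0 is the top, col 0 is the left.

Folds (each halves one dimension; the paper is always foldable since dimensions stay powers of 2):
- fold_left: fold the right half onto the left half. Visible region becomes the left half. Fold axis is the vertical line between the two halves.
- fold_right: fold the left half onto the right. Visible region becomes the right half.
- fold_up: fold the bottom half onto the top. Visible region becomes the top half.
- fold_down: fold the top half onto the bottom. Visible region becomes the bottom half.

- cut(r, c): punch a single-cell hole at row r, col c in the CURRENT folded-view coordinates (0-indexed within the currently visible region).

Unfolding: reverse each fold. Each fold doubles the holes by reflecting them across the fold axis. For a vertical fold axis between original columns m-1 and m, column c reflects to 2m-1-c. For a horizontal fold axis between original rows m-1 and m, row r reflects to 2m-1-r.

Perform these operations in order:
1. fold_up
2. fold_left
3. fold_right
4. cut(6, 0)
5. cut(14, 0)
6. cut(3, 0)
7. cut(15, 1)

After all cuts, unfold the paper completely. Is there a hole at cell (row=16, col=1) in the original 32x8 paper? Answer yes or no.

Op 1 fold_up: fold axis h@16; visible region now rows[0,16) x cols[0,8) = 16x8
Op 2 fold_left: fold axis v@4; visible region now rows[0,16) x cols[0,4) = 16x4
Op 3 fold_right: fold axis v@2; visible region now rows[0,16) x cols[2,4) = 16x2
Op 4 cut(6, 0): punch at orig (6,2); cuts so far [(6, 2)]; region rows[0,16) x cols[2,4) = 16x2
Op 5 cut(14, 0): punch at orig (14,2); cuts so far [(6, 2), (14, 2)]; region rows[0,16) x cols[2,4) = 16x2
Op 6 cut(3, 0): punch at orig (3,2); cuts so far [(3, 2), (6, 2), (14, 2)]; region rows[0,16) x cols[2,4) = 16x2
Op 7 cut(15, 1): punch at orig (15,3); cuts so far [(3, 2), (6, 2), (14, 2), (15, 3)]; region rows[0,16) x cols[2,4) = 16x2
Unfold 1 (reflect across v@2): 8 holes -> [(3, 1), (3, 2), (6, 1), (6, 2), (14, 1), (14, 2), (15, 0), (15, 3)]
Unfold 2 (reflect across v@4): 16 holes -> [(3, 1), (3, 2), (3, 5), (3, 6), (6, 1), (6, 2), (6, 5), (6, 6), (14, 1), (14, 2), (14, 5), (14, 6), (15, 0), (15, 3), (15, 4), (15, 7)]
Unfold 3 (reflect across h@16): 32 holes -> [(3, 1), (3, 2), (3, 5), (3, 6), (6, 1), (6, 2), (6, 5), (6, 6), (14, 1), (14, 2), (14, 5), (14, 6), (15, 0), (15, 3), (15, 4), (15, 7), (16, 0), (16, 3), (16, 4), (16, 7), (17, 1), (17, 2), (17, 5), (17, 6), (25, 1), (25, 2), (25, 5), (25, 6), (28, 1), (28, 2), (28, 5), (28, 6)]
Holes: [(3, 1), (3, 2), (3, 5), (3, 6), (6, 1), (6, 2), (6, 5), (6, 6), (14, 1), (14, 2), (14, 5), (14, 6), (15, 0), (15, 3), (15, 4), (15, 7), (16, 0), (16, 3), (16, 4), (16, 7), (17, 1), (17, 2), (17, 5), (17, 6), (25, 1), (25, 2), (25, 5), (25, 6), (28, 1), (28, 2), (28, 5), (28, 6)]

Answer: no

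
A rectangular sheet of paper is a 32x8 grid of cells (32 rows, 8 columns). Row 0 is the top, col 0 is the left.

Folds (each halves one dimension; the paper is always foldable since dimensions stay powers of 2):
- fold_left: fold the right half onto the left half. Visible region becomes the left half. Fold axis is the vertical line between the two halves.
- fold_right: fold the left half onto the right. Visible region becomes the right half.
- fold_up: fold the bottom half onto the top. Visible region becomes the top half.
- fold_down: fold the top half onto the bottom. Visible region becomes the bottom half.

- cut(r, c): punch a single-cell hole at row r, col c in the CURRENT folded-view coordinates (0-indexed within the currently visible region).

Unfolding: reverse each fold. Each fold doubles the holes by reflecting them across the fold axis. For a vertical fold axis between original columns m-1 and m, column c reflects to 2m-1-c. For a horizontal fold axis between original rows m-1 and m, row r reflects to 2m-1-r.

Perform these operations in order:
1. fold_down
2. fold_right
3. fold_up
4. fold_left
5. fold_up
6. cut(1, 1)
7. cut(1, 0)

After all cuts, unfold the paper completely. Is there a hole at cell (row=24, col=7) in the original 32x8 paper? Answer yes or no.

Op 1 fold_down: fold axis h@16; visible region now rows[16,32) x cols[0,8) = 16x8
Op 2 fold_right: fold axis v@4; visible region now rows[16,32) x cols[4,8) = 16x4
Op 3 fold_up: fold axis h@24; visible region now rows[16,24) x cols[4,8) = 8x4
Op 4 fold_left: fold axis v@6; visible region now rows[16,24) x cols[4,6) = 8x2
Op 5 fold_up: fold axis h@20; visible region now rows[16,20) x cols[4,6) = 4x2
Op 6 cut(1, 1): punch at orig (17,5); cuts so far [(17, 5)]; region rows[16,20) x cols[4,6) = 4x2
Op 7 cut(1, 0): punch at orig (17,4); cuts so far [(17, 4), (17, 5)]; region rows[16,20) x cols[4,6) = 4x2
Unfold 1 (reflect across h@20): 4 holes -> [(17, 4), (17, 5), (22, 4), (22, 5)]
Unfold 2 (reflect across v@6): 8 holes -> [(17, 4), (17, 5), (17, 6), (17, 7), (22, 4), (22, 5), (22, 6), (22, 7)]
Unfold 3 (reflect across h@24): 16 holes -> [(17, 4), (17, 5), (17, 6), (17, 7), (22, 4), (22, 5), (22, 6), (22, 7), (25, 4), (25, 5), (25, 6), (25, 7), (30, 4), (30, 5), (30, 6), (30, 7)]
Unfold 4 (reflect across v@4): 32 holes -> [(17, 0), (17, 1), (17, 2), (17, 3), (17, 4), (17, 5), (17, 6), (17, 7), (22, 0), (22, 1), (22, 2), (22, 3), (22, 4), (22, 5), (22, 6), (22, 7), (25, 0), (25, 1), (25, 2), (25, 3), (25, 4), (25, 5), (25, 6), (25, 7), (30, 0), (30, 1), (30, 2), (30, 3), (30, 4), (30, 5), (30, 6), (30, 7)]
Unfold 5 (reflect across h@16): 64 holes -> [(1, 0), (1, 1), (1, 2), (1, 3), (1, 4), (1, 5), (1, 6), (1, 7), (6, 0), (6, 1), (6, 2), (6, 3), (6, 4), (6, 5), (6, 6), (6, 7), (9, 0), (9, 1), (9, 2), (9, 3), (9, 4), (9, 5), (9, 6), (9, 7), (14, 0), (14, 1), (14, 2), (14, 3), (14, 4), (14, 5), (14, 6), (14, 7), (17, 0), (17, 1), (17, 2), (17, 3), (17, 4), (17, 5), (17, 6), (17, 7), (22, 0), (22, 1), (22, 2), (22, 3), (22, 4), (22, 5), (22, 6), (22, 7), (25, 0), (25, 1), (25, 2), (25, 3), (25, 4), (25, 5), (25, 6), (25, 7), (30, 0), (30, 1), (30, 2), (30, 3), (30, 4), (30, 5), (30, 6), (30, 7)]
Holes: [(1, 0), (1, 1), (1, 2), (1, 3), (1, 4), (1, 5), (1, 6), (1, 7), (6, 0), (6, 1), (6, 2), (6, 3), (6, 4), (6, 5), (6, 6), (6, 7), (9, 0), (9, 1), (9, 2), (9, 3), (9, 4), (9, 5), (9, 6), (9, 7), (14, 0), (14, 1), (14, 2), (14, 3), (14, 4), (14, 5), (14, 6), (14, 7), (17, 0), (17, 1), (17, 2), (17, 3), (17, 4), (17, 5), (17, 6), (17, 7), (22, 0), (22, 1), (22, 2), (22, 3), (22, 4), (22, 5), (22, 6), (22, 7), (25, 0), (25, 1), (25, 2), (25, 3), (25, 4), (25, 5), (25, 6), (25, 7), (30, 0), (30, 1), (30, 2), (30, 3), (30, 4), (30, 5), (30, 6), (30, 7)]

Answer: no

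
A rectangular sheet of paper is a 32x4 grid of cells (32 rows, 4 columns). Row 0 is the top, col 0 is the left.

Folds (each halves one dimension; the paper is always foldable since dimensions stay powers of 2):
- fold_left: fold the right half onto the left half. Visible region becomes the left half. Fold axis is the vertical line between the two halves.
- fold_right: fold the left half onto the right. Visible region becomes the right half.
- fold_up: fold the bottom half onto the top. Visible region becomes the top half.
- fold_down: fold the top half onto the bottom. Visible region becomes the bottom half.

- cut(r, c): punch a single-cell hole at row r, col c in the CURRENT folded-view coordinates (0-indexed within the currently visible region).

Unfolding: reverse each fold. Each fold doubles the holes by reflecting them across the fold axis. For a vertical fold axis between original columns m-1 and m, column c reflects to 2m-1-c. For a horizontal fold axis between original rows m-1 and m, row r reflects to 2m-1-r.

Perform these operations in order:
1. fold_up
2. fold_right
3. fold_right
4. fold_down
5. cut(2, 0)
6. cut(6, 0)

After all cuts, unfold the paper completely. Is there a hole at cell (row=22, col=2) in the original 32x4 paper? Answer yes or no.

Answer: no

Derivation:
Op 1 fold_up: fold axis h@16; visible region now rows[0,16) x cols[0,4) = 16x4
Op 2 fold_right: fold axis v@2; visible region now rows[0,16) x cols[2,4) = 16x2
Op 3 fold_right: fold axis v@3; visible region now rows[0,16) x cols[3,4) = 16x1
Op 4 fold_down: fold axis h@8; visible region now rows[8,16) x cols[3,4) = 8x1
Op 5 cut(2, 0): punch at orig (10,3); cuts so far [(10, 3)]; region rows[8,16) x cols[3,4) = 8x1
Op 6 cut(6, 0): punch at orig (14,3); cuts so far [(10, 3), (14, 3)]; region rows[8,16) x cols[3,4) = 8x1
Unfold 1 (reflect across h@8): 4 holes -> [(1, 3), (5, 3), (10, 3), (14, 3)]
Unfold 2 (reflect across v@3): 8 holes -> [(1, 2), (1, 3), (5, 2), (5, 3), (10, 2), (10, 3), (14, 2), (14, 3)]
Unfold 3 (reflect across v@2): 16 holes -> [(1, 0), (1, 1), (1, 2), (1, 3), (5, 0), (5, 1), (5, 2), (5, 3), (10, 0), (10, 1), (10, 2), (10, 3), (14, 0), (14, 1), (14, 2), (14, 3)]
Unfold 4 (reflect across h@16): 32 holes -> [(1, 0), (1, 1), (1, 2), (1, 3), (5, 0), (5, 1), (5, 2), (5, 3), (10, 0), (10, 1), (10, 2), (10, 3), (14, 0), (14, 1), (14, 2), (14, 3), (17, 0), (17, 1), (17, 2), (17, 3), (21, 0), (21, 1), (21, 2), (21, 3), (26, 0), (26, 1), (26, 2), (26, 3), (30, 0), (30, 1), (30, 2), (30, 3)]
Holes: [(1, 0), (1, 1), (1, 2), (1, 3), (5, 0), (5, 1), (5, 2), (5, 3), (10, 0), (10, 1), (10, 2), (10, 3), (14, 0), (14, 1), (14, 2), (14, 3), (17, 0), (17, 1), (17, 2), (17, 3), (21, 0), (21, 1), (21, 2), (21, 3), (26, 0), (26, 1), (26, 2), (26, 3), (30, 0), (30, 1), (30, 2), (30, 3)]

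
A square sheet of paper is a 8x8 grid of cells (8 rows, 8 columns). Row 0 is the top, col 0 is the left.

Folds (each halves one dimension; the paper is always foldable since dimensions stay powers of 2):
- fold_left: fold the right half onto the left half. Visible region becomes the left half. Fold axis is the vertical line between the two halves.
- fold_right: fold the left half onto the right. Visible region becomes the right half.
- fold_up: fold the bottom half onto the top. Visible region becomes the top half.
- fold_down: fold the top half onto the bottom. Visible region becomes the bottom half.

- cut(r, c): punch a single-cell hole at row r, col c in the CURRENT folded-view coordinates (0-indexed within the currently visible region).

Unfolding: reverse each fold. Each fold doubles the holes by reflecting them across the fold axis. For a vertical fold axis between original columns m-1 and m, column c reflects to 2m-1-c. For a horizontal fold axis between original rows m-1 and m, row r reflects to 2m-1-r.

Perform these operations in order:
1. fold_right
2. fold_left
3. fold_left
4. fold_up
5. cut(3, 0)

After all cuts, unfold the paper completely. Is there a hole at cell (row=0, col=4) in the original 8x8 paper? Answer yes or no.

Op 1 fold_right: fold axis v@4; visible region now rows[0,8) x cols[4,8) = 8x4
Op 2 fold_left: fold axis v@6; visible region now rows[0,8) x cols[4,6) = 8x2
Op 3 fold_left: fold axis v@5; visible region now rows[0,8) x cols[4,5) = 8x1
Op 4 fold_up: fold axis h@4; visible region now rows[0,4) x cols[4,5) = 4x1
Op 5 cut(3, 0): punch at orig (3,4); cuts so far [(3, 4)]; region rows[0,4) x cols[4,5) = 4x1
Unfold 1 (reflect across h@4): 2 holes -> [(3, 4), (4, 4)]
Unfold 2 (reflect across v@5): 4 holes -> [(3, 4), (3, 5), (4, 4), (4, 5)]
Unfold 3 (reflect across v@6): 8 holes -> [(3, 4), (3, 5), (3, 6), (3, 7), (4, 4), (4, 5), (4, 6), (4, 7)]
Unfold 4 (reflect across v@4): 16 holes -> [(3, 0), (3, 1), (3, 2), (3, 3), (3, 4), (3, 5), (3, 6), (3, 7), (4, 0), (4, 1), (4, 2), (4, 3), (4, 4), (4, 5), (4, 6), (4, 7)]
Holes: [(3, 0), (3, 1), (3, 2), (3, 3), (3, 4), (3, 5), (3, 6), (3, 7), (4, 0), (4, 1), (4, 2), (4, 3), (4, 4), (4, 5), (4, 6), (4, 7)]

Answer: no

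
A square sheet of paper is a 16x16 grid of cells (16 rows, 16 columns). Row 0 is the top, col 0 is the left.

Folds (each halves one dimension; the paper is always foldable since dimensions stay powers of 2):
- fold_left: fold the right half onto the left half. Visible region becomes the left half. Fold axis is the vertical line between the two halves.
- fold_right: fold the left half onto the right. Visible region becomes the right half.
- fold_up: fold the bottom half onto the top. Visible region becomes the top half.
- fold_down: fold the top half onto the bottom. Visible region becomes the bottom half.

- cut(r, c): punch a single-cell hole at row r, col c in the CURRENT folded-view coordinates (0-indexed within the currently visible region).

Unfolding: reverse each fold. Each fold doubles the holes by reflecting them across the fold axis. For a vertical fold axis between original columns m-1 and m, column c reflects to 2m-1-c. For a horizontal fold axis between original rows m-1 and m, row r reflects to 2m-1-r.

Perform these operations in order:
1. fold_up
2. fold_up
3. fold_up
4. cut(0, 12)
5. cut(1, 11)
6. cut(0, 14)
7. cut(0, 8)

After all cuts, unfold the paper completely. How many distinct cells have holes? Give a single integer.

Answer: 32

Derivation:
Op 1 fold_up: fold axis h@8; visible region now rows[0,8) x cols[0,16) = 8x16
Op 2 fold_up: fold axis h@4; visible region now rows[0,4) x cols[0,16) = 4x16
Op 3 fold_up: fold axis h@2; visible region now rows[0,2) x cols[0,16) = 2x16
Op 4 cut(0, 12): punch at orig (0,12); cuts so far [(0, 12)]; region rows[0,2) x cols[0,16) = 2x16
Op 5 cut(1, 11): punch at orig (1,11); cuts so far [(0, 12), (1, 11)]; region rows[0,2) x cols[0,16) = 2x16
Op 6 cut(0, 14): punch at orig (0,14); cuts so far [(0, 12), (0, 14), (1, 11)]; region rows[0,2) x cols[0,16) = 2x16
Op 7 cut(0, 8): punch at orig (0,8); cuts so far [(0, 8), (0, 12), (0, 14), (1, 11)]; region rows[0,2) x cols[0,16) = 2x16
Unfold 1 (reflect across h@2): 8 holes -> [(0, 8), (0, 12), (0, 14), (1, 11), (2, 11), (3, 8), (3, 12), (3, 14)]
Unfold 2 (reflect across h@4): 16 holes -> [(0, 8), (0, 12), (0, 14), (1, 11), (2, 11), (3, 8), (3, 12), (3, 14), (4, 8), (4, 12), (4, 14), (5, 11), (6, 11), (7, 8), (7, 12), (7, 14)]
Unfold 3 (reflect across h@8): 32 holes -> [(0, 8), (0, 12), (0, 14), (1, 11), (2, 11), (3, 8), (3, 12), (3, 14), (4, 8), (4, 12), (4, 14), (5, 11), (6, 11), (7, 8), (7, 12), (7, 14), (8, 8), (8, 12), (8, 14), (9, 11), (10, 11), (11, 8), (11, 12), (11, 14), (12, 8), (12, 12), (12, 14), (13, 11), (14, 11), (15, 8), (15, 12), (15, 14)]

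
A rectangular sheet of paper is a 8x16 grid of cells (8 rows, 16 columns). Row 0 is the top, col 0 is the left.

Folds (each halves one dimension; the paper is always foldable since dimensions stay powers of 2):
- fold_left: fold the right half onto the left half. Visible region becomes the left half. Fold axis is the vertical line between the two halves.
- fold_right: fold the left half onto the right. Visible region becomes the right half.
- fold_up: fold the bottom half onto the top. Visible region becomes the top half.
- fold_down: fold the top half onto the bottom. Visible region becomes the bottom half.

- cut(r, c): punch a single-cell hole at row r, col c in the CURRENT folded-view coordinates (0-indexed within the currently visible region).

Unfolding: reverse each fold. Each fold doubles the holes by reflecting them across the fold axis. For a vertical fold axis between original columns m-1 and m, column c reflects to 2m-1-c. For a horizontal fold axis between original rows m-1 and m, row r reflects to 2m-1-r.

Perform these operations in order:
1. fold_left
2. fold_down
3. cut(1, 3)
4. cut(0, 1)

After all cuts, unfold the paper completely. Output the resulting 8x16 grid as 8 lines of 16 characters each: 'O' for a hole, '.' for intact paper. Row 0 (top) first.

Op 1 fold_left: fold axis v@8; visible region now rows[0,8) x cols[0,8) = 8x8
Op 2 fold_down: fold axis h@4; visible region now rows[4,8) x cols[0,8) = 4x8
Op 3 cut(1, 3): punch at orig (5,3); cuts so far [(5, 3)]; region rows[4,8) x cols[0,8) = 4x8
Op 4 cut(0, 1): punch at orig (4,1); cuts so far [(4, 1), (5, 3)]; region rows[4,8) x cols[0,8) = 4x8
Unfold 1 (reflect across h@4): 4 holes -> [(2, 3), (3, 1), (4, 1), (5, 3)]
Unfold 2 (reflect across v@8): 8 holes -> [(2, 3), (2, 12), (3, 1), (3, 14), (4, 1), (4, 14), (5, 3), (5, 12)]

Answer: ................
................
...O........O...
.O............O.
.O............O.
...O........O...
................
................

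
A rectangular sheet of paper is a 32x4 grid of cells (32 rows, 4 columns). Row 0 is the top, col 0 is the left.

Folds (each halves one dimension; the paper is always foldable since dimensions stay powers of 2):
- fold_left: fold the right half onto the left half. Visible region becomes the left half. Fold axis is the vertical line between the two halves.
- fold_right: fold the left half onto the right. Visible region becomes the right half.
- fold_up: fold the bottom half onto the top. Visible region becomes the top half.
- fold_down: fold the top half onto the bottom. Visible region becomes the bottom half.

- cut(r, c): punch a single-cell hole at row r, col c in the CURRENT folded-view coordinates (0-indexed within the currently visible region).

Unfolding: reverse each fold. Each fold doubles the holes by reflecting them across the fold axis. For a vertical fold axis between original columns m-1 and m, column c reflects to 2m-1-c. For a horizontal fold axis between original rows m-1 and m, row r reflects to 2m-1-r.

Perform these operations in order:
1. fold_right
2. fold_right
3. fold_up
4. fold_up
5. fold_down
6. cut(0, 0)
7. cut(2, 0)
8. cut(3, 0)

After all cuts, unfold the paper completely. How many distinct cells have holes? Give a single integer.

Answer: 96

Derivation:
Op 1 fold_right: fold axis v@2; visible region now rows[0,32) x cols[2,4) = 32x2
Op 2 fold_right: fold axis v@3; visible region now rows[0,32) x cols[3,4) = 32x1
Op 3 fold_up: fold axis h@16; visible region now rows[0,16) x cols[3,4) = 16x1
Op 4 fold_up: fold axis h@8; visible region now rows[0,8) x cols[3,4) = 8x1
Op 5 fold_down: fold axis h@4; visible region now rows[4,8) x cols[3,4) = 4x1
Op 6 cut(0, 0): punch at orig (4,3); cuts so far [(4, 3)]; region rows[4,8) x cols[3,4) = 4x1
Op 7 cut(2, 0): punch at orig (6,3); cuts so far [(4, 3), (6, 3)]; region rows[4,8) x cols[3,4) = 4x1
Op 8 cut(3, 0): punch at orig (7,3); cuts so far [(4, 3), (6, 3), (7, 3)]; region rows[4,8) x cols[3,4) = 4x1
Unfold 1 (reflect across h@4): 6 holes -> [(0, 3), (1, 3), (3, 3), (4, 3), (6, 3), (7, 3)]
Unfold 2 (reflect across h@8): 12 holes -> [(0, 3), (1, 3), (3, 3), (4, 3), (6, 3), (7, 3), (8, 3), (9, 3), (11, 3), (12, 3), (14, 3), (15, 3)]
Unfold 3 (reflect across h@16): 24 holes -> [(0, 3), (1, 3), (3, 3), (4, 3), (6, 3), (7, 3), (8, 3), (9, 3), (11, 3), (12, 3), (14, 3), (15, 3), (16, 3), (17, 3), (19, 3), (20, 3), (22, 3), (23, 3), (24, 3), (25, 3), (27, 3), (28, 3), (30, 3), (31, 3)]
Unfold 4 (reflect across v@3): 48 holes -> [(0, 2), (0, 3), (1, 2), (1, 3), (3, 2), (3, 3), (4, 2), (4, 3), (6, 2), (6, 3), (7, 2), (7, 3), (8, 2), (8, 3), (9, 2), (9, 3), (11, 2), (11, 3), (12, 2), (12, 3), (14, 2), (14, 3), (15, 2), (15, 3), (16, 2), (16, 3), (17, 2), (17, 3), (19, 2), (19, 3), (20, 2), (20, 3), (22, 2), (22, 3), (23, 2), (23, 3), (24, 2), (24, 3), (25, 2), (25, 3), (27, 2), (27, 3), (28, 2), (28, 3), (30, 2), (30, 3), (31, 2), (31, 3)]
Unfold 5 (reflect across v@2): 96 holes -> [(0, 0), (0, 1), (0, 2), (0, 3), (1, 0), (1, 1), (1, 2), (1, 3), (3, 0), (3, 1), (3, 2), (3, 3), (4, 0), (4, 1), (4, 2), (4, 3), (6, 0), (6, 1), (6, 2), (6, 3), (7, 0), (7, 1), (7, 2), (7, 3), (8, 0), (8, 1), (8, 2), (8, 3), (9, 0), (9, 1), (9, 2), (9, 3), (11, 0), (11, 1), (11, 2), (11, 3), (12, 0), (12, 1), (12, 2), (12, 3), (14, 0), (14, 1), (14, 2), (14, 3), (15, 0), (15, 1), (15, 2), (15, 3), (16, 0), (16, 1), (16, 2), (16, 3), (17, 0), (17, 1), (17, 2), (17, 3), (19, 0), (19, 1), (19, 2), (19, 3), (20, 0), (20, 1), (20, 2), (20, 3), (22, 0), (22, 1), (22, 2), (22, 3), (23, 0), (23, 1), (23, 2), (23, 3), (24, 0), (24, 1), (24, 2), (24, 3), (25, 0), (25, 1), (25, 2), (25, 3), (27, 0), (27, 1), (27, 2), (27, 3), (28, 0), (28, 1), (28, 2), (28, 3), (30, 0), (30, 1), (30, 2), (30, 3), (31, 0), (31, 1), (31, 2), (31, 3)]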